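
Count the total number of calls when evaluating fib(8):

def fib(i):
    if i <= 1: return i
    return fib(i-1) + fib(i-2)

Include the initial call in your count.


Let C(n) = total calls for fib(n)
C(0) = 1, C(1) = 1
C(2) = 1 + C(1) + C(0) = 1 + 1 + 1 = 3
C(3) = 1 + C(2) + C(1) = 1 + 3 + 1 = 5
C(4) = 1 + C(3) + C(2) = 1 + 5 + 3 = 9
C(5) = 1 + C(4) + C(3) = 1 + 9 + 5 = 15
C(6) = 1 + C(5) + C(4) = 1 + 15 + 9 = 25
C(7) = 1 + C(6) + C(5) = 1 + 25 + 15 = 41
C(8) = 1 + C(7) + C(6) = 1 + 41 + 25 = 67

67


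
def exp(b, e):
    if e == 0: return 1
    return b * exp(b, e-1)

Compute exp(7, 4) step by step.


exp(7, 4)
= 7 * exp(7, 3)
= 7 * 7 * exp(7, 2)
= 7 * 7 * 7 * exp(7, 1)
= 7 * 7 * 7 * 7 * exp(7, 0)
= 7 * 7 * 7 * 7 * 1
= 2401

2401


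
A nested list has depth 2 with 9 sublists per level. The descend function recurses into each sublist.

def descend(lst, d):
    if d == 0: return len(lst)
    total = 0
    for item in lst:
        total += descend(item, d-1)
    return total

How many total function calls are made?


At depth 0 (root): 1 call
At depth 1: each of 1 parents calls descend on 9 children = 9 calls
At depth 2: each of 9 parents calls descend on 9 children = 81 calls
Total: 1 + 9 + 81 = 91

91


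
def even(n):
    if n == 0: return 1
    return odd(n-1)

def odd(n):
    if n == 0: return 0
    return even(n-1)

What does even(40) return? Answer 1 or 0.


even(40) = odd(39)
odd(39) = even(38)
even(38) = odd(37)
odd(37) = even(36)
even(36) = odd(35)
odd(35) = even(34)
even(34) = odd(33)
odd(33) = even(32)
even(32) = odd(31)
odd(31) = even(30)
even(30) = odd(29)
odd(29) = even(28)
even(28) = odd(27)
odd(27) = even(26)
even(26) = odd(25)
odd(25) = even(24)
even(24) = odd(23)
odd(23) = even(22)
even(22) = odd(21)
odd(21) = even(20)
even(20) = odd(19)
odd(19) = even(18)
even(18) = odd(17)
odd(17) = even(16)
even(16) = odd(15)
odd(15) = even(14)
even(14) = odd(13)
odd(13) = even(12)
even(12) = odd(11)
odd(11) = even(10)
even(10) = odd(9)
odd(9) = even(8)
even(8) = odd(7)
odd(7) = even(6)
even(6) = odd(5)
odd(5) = even(4)
even(4) = odd(3)
odd(3) = even(2)
even(2) = odd(1)
odd(1) = even(0)
even(0) = 1  (base case)
Result: 1

1


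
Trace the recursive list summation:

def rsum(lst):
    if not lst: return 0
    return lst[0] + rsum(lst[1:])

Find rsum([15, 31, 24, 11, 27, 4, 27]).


rsum([15, 31, 24, 11, 27, 4, 27]) = 15 + rsum([31, 24, 11, 27, 4, 27])
rsum([31, 24, 11, 27, 4, 27]) = 31 + rsum([24, 11, 27, 4, 27])
rsum([24, 11, 27, 4, 27]) = 24 + rsum([11, 27, 4, 27])
rsum([11, 27, 4, 27]) = 11 + rsum([27, 4, 27])
rsum([27, 4, 27]) = 27 + rsum([4, 27])
rsum([4, 27]) = 4 + rsum([27])
rsum([27]) = 27 + rsum([])
rsum([]) = 0  (base case)
Total: 15 + 31 + 24 + 11 + 27 + 4 + 27 + 0 = 139

139


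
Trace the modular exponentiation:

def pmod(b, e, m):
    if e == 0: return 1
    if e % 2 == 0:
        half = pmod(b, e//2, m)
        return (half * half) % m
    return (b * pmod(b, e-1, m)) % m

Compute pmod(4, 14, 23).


pmod(4, 14, 23): e is even, compute pmod(4, 7, 23)
  pmod(4, 7, 23): e is odd, compute pmod(4, 6, 23)
    pmod(4, 6, 23): e is even, compute pmod(4, 3, 23)
      pmod(4, 3, 23): e is odd, compute pmod(4, 2, 23)
        pmod(4, 2, 23): e is even, compute pmod(4, 1, 23)
          pmod(4, 1, 23): e is odd, compute pmod(4, 0, 23)
          pmod(4, 0, 23) = 1
          (4 * 1) % 23 = 4
        half=4, (4*4) % 23 = 16
      (4 * 16) % 23 = 18
    half=18, (18*18) % 23 = 2
  (4 * 2) % 23 = 8
half=8, (8*8) % 23 = 18

18


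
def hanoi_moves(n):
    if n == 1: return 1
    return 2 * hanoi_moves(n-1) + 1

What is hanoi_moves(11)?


hanoi_moves(11) = 2 * hanoi_moves(10) + 1
hanoi_moves(10) = 2 * hanoi_moves(9) + 1
hanoi_moves(9) = 2 * hanoi_moves(8) + 1
hanoi_moves(8) = 2 * hanoi_moves(7) + 1
hanoi_moves(7) = 2 * hanoi_moves(6) + 1
hanoi_moves(6) = 2 * hanoi_moves(5) + 1
hanoi_moves(5) = 2 * hanoi_moves(4) + 1
hanoi_moves(4) = 2 * hanoi_moves(3) + 1
hanoi_moves(3) = 2 * hanoi_moves(2) + 1
hanoi_moves(2) = 2 * hanoi_moves(1) + 1
hanoi_moves(1) = 1  (base case)
hanoi_moves(2) = 2 * 1 + 1 = 3
hanoi_moves(3) = 2 * 3 + 1 = 7
hanoi_moves(4) = 2 * 7 + 1 = 15
hanoi_moves(5) = 2 * 15 + 1 = 31
hanoi_moves(6) = 2 * 31 + 1 = 63
hanoi_moves(7) = 2 * 63 + 1 = 127
hanoi_moves(8) = 2 * 127 + 1 = 255
hanoi_moves(9) = 2 * 255 + 1 = 511
hanoi_moves(10) = 2 * 511 + 1 = 1023
hanoi_moves(11) = 2 * 1023 + 1 = 2047

2047


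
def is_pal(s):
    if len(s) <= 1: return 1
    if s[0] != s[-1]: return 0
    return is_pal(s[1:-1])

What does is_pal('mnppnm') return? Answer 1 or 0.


is_pal('mnppnm'): s[0]='m' == s[-1]='m' -> check is_pal('nppn')
is_pal('nppn'): s[0]='n' == s[-1]='n' -> check is_pal('pp')
is_pal('pp'): s[0]='p' == s[-1]='p' -> check is_pal('')
is_pal(''): len <= 1 -> return 1  (base case)
Result: 1 (palindrome)

1


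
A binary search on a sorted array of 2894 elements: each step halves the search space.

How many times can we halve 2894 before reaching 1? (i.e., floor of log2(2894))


2894 / 2 = 1447
1447 / 2 = 723
723 / 2 = 361
361 / 2 = 180
180 / 2 = 90
90 / 2 = 45
45 / 2 = 22
22 / 2 = 11
11 / 2 = 5
5 / 2 = 2
2 / 2 = 1
Reached 1 after 11 halvings

11


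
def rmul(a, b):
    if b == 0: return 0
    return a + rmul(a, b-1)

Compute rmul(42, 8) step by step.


rmul(42, 8) = 42 + rmul(42, 7)
rmul(42, 7) = 42 + rmul(42, 6)
rmul(42, 6) = 42 + rmul(42, 5)
rmul(42, 5) = 42 + rmul(42, 4)
rmul(42, 4) = 42 + rmul(42, 3)
rmul(42, 3) = 42 + rmul(42, 2)
rmul(42, 2) = 42 + rmul(42, 1)
rmul(42, 1) = 42 + rmul(42, 0)
rmul(42, 0) = 0  (base case)
Total: 42 + 42 + 42 + 42 + 42 + 42 + 42 + 42 + 0 = 336

336


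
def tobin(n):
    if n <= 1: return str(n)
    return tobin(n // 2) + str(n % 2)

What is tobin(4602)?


tobin(4602) = tobin(2301) + '0'
tobin(2301) = tobin(1150) + '1'
tobin(1150) = tobin(575) + '0'
tobin(575) = tobin(287) + '1'
tobin(287) = tobin(143) + '1'
tobin(143) = tobin(71) + '1'
tobin(71) = tobin(35) + '1'
tobin(35) = tobin(17) + '1'
tobin(17) = tobin(8) + '1'
tobin(8) = tobin(4) + '0'
tobin(4) = tobin(2) + '0'
tobin(2) = tobin(1) + '0'
tobin(1) = '1'  (base case)
Concatenating: '1' + '0' + '0' + '0' + '1' + '1' + '1' + '1' + '1' + '1' + '0' + '1' + '0' = '1000111111010'

1000111111010


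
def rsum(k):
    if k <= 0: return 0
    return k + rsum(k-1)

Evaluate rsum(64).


rsum(64)
= 64 + 63 + 62 + 61 + 60 + 59 + 58 + 57 + 56 + 55 + 54 + 53 + 52 + 51 + 50 + 49 + 48 + 47 + 46 + 45 + 44 + 43 + 42 + 41 + 40 + 39 + 38 + 37 + 36 + 35 + 34 + 33 + 32 + 31 + 30 + 29 + 28 + 27 + 26 + 25 + 24 + 23 + 22 + 21 + 20 + 19 + 18 + 17 + 16 + 15 + 14 + 13 + 12 + 11 + 10 + 9 + 8 + 7 + 6 + 5 + 4 + 3 + 2 + 1 + rsum(0)
= 64 + 63 + 62 + 61 + 60 + 59 + 58 + 57 + 56 + 55 + 54 + 53 + 52 + 51 + 50 + 49 + 48 + 47 + 46 + 45 + 44 + 43 + 42 + 41 + 40 + 39 + 38 + 37 + 36 + 35 + 34 + 33 + 32 + 31 + 30 + 29 + 28 + 27 + 26 + 25 + 24 + 23 + 22 + 21 + 20 + 19 + 18 + 17 + 16 + 15 + 14 + 13 + 12 + 11 + 10 + 9 + 8 + 7 + 6 + 5 + 4 + 3 + 2 + 1 + 0
= 2080

2080


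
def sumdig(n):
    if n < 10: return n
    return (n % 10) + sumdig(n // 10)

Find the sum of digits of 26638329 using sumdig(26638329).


sumdig(26638329) = 9 + sumdig(2663832)
sumdig(2663832) = 2 + sumdig(266383)
sumdig(266383) = 3 + sumdig(26638)
sumdig(26638) = 8 + sumdig(2663)
sumdig(2663) = 3 + sumdig(266)
sumdig(266) = 6 + sumdig(26)
sumdig(26) = 6 + sumdig(2)
sumdig(2) = 2  (base case)
Total: 9 + 2 + 3 + 8 + 3 + 6 + 6 + 2 = 39

39


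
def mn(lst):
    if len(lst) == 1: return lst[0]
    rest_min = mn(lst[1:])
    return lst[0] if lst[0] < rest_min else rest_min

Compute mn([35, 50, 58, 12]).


mn([35, 50, 58, 12]): compare 35 with mn([50, 58, 12])
mn([50, 58, 12]): compare 50 with mn([58, 12])
mn([58, 12]): compare 58 with mn([12])
mn([12]) = 12  (base case)
Compare 58 with 12 -> 12
Compare 50 with 12 -> 12
Compare 35 with 12 -> 12

12


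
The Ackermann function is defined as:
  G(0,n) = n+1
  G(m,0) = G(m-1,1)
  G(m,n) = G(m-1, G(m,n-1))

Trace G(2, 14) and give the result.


G(2, 14) = G(1, G(2, 13))
  G(2, 13) = G(1, G(2, 12))
    G(2, 12) = G(1, G(2, 11))
      G(2, 11) = G(1, G(2, 10))
        G(2, 10) = G(1, G(2, 9))
          G(2, 9) = G(1, G(2, 8))
          G(2, 8) = G(1, G(2, 7))
          G(2, 7) = G(1, G(2, 6))
          G(2, 6) = G(1, G(2, 5))
          G(2, 5) = G(1, G(2, 4))
          G(2, 4) = G(1, G(2, 3))
          G(2, 3) = G(1, G(2, 2))
          G(2, 2) = G(1, G(2, 1))
          G(2, 1) = G(1, G(2, 0))
          G(2, 0) = G(1, 1)
          G(1, 1) = G(0, G(1, 0))
          G(1, 0) = G(0, 1)
          G(0, 1) = 2
            = G(0, 2)
          G(0, 2) = 3
            = G(1, 3)
          G(1, 3) = G(0, G(1, 2))
          G(1, 2) = G(0, G(1, 1))
          G(1, 1) = G(0, G(1, 0))
          G(1, 0) = G(0, 1)
... (trace truncated)
Result: G(2, 14) = 31

31


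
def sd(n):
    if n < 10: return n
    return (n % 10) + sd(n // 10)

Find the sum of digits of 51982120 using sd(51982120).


sd(51982120) = 0 + sd(5198212)
sd(5198212) = 2 + sd(519821)
sd(519821) = 1 + sd(51982)
sd(51982) = 2 + sd(5198)
sd(5198) = 8 + sd(519)
sd(519) = 9 + sd(51)
sd(51) = 1 + sd(5)
sd(5) = 5  (base case)
Total: 0 + 2 + 1 + 2 + 8 + 9 + 1 + 5 = 28

28


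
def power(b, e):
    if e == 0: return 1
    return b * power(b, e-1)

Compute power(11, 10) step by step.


power(11, 10)
= 11 * power(11, 9)
= 11 * 11 * power(11, 8)
= 11 * 11 * 11 * power(11, 7)
= 11 * 11 * 11 * 11 * power(11, 6)
= 11 * 11 * 11 * 11 * 11 * power(11, 5)
= 11 * 11 * 11 * 11 * 11 * 11 * power(11, 4)
= 11 * 11 * 11 * 11 * 11 * 11 * 11 * power(11, 3)
= 11 * 11 * 11 * 11 * 11 * 11 * 11 * 11 * power(11, 2)
= 11 * 11 * 11 * 11 * 11 * 11 * 11 * 11 * 11 * power(11, 1)
= 11 * 11 * 11 * 11 * 11 * 11 * 11 * 11 * 11 * 11 * power(11, 0)
= 11 * 11 * 11 * 11 * 11 * 11 * 11 * 11 * 11 * 11 * 1
= 25937424601

25937424601


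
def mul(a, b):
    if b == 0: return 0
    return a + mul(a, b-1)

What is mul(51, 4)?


mul(51, 4) = 51 + mul(51, 3)
mul(51, 3) = 51 + mul(51, 2)
mul(51, 2) = 51 + mul(51, 1)
mul(51, 1) = 51 + mul(51, 0)
mul(51, 0) = 0  (base case)
Total: 51 + 51 + 51 + 51 + 0 = 204

204


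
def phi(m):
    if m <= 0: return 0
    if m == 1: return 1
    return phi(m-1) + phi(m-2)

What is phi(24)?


Computing phi(24) bottom-up:
phi(0) = 0
phi(1) = 1
phi(2) = phi(1) + phi(0) = 1 + 0 = 1
phi(3) = phi(2) + phi(1) = 1 + 1 = 2
phi(4) = phi(3) + phi(2) = 2 + 1 = 3
phi(5) = phi(4) + phi(3) = 3 + 2 = 5
phi(6) = phi(5) + phi(4) = 5 + 3 = 8
phi(7) = phi(6) + phi(5) = 8 + 5 = 13
phi(8) = phi(7) + phi(6) = 13 + 8 = 21
phi(9) = phi(8) + phi(7) = 21 + 13 = 34
phi(10) = phi(9) + phi(8) = 34 + 21 = 55
phi(11) = phi(10) + phi(9) = 55 + 34 = 89
phi(12) = phi(11) + phi(10) = 89 + 55 = 144
phi(13) = phi(12) + phi(11) = 144 + 89 = 233
phi(14) = phi(13) + phi(12) = 233 + 144 = 377
phi(15) = phi(14) + phi(13) = 377 + 233 = 610
phi(16) = phi(15) + phi(14) = 610 + 377 = 987
phi(17) = phi(16) + phi(15) = 987 + 610 = 1597
phi(18) = phi(17) + phi(16) = 1597 + 987 = 2584
phi(19) = phi(18) + phi(17) = 2584 + 1597 = 4181
phi(20) = phi(19) + phi(18) = 4181 + 2584 = 6765
phi(21) = phi(20) + phi(19) = 6765 + 4181 = 10946
phi(22) = phi(21) + phi(20) = 10946 + 6765 = 17711
phi(23) = phi(22) + phi(21) = 17711 + 10946 = 28657
phi(24) = phi(23) + phi(22) = 28657 + 17711 = 46368

46368


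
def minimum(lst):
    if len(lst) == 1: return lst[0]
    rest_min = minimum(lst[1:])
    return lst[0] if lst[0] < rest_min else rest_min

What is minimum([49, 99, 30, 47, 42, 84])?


minimum([49, 99, 30, 47, 42, 84]): compare 49 with minimum([99, 30, 47, 42, 84])
minimum([99, 30, 47, 42, 84]): compare 99 with minimum([30, 47, 42, 84])
minimum([30, 47, 42, 84]): compare 30 with minimum([47, 42, 84])
minimum([47, 42, 84]): compare 47 with minimum([42, 84])
minimum([42, 84]): compare 42 with minimum([84])
minimum([84]) = 84  (base case)
Compare 42 with 84 -> 42
Compare 47 with 42 -> 42
Compare 30 with 42 -> 30
Compare 99 with 30 -> 30
Compare 49 with 30 -> 30

30


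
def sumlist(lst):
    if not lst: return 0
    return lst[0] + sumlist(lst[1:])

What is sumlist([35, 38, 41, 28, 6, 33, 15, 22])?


sumlist([35, 38, 41, 28, 6, 33, 15, 22]) = 35 + sumlist([38, 41, 28, 6, 33, 15, 22])
sumlist([38, 41, 28, 6, 33, 15, 22]) = 38 + sumlist([41, 28, 6, 33, 15, 22])
sumlist([41, 28, 6, 33, 15, 22]) = 41 + sumlist([28, 6, 33, 15, 22])
sumlist([28, 6, 33, 15, 22]) = 28 + sumlist([6, 33, 15, 22])
sumlist([6, 33, 15, 22]) = 6 + sumlist([33, 15, 22])
sumlist([33, 15, 22]) = 33 + sumlist([15, 22])
sumlist([15, 22]) = 15 + sumlist([22])
sumlist([22]) = 22 + sumlist([])
sumlist([]) = 0  (base case)
Total: 35 + 38 + 41 + 28 + 6 + 33 + 15 + 22 + 0 = 218

218


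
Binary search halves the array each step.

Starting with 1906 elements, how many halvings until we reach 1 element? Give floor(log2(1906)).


1906 / 2 = 953
953 / 2 = 476
476 / 2 = 238
238 / 2 = 119
119 / 2 = 59
59 / 2 = 29
29 / 2 = 14
14 / 2 = 7
7 / 2 = 3
3 / 2 = 1
Reached 1 after 10 halvings

10


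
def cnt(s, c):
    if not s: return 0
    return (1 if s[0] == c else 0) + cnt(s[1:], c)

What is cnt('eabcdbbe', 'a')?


s[0]='e' != 'a' -> 0
s[0]='a' == 'a' -> 1
s[0]='b' != 'a' -> 0
s[0]='c' != 'a' -> 0
s[0]='d' != 'a' -> 0
s[0]='b' != 'a' -> 0
s[0]='b' != 'a' -> 0
s[0]='e' != 'a' -> 0
Sum: 0 + 1 + 0 + 0 + 0 + 0 + 0 + 0 = 1

1


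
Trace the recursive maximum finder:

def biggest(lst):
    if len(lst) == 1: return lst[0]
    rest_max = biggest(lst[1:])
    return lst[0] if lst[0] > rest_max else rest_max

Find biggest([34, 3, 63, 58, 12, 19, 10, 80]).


biggest([34, 3, 63, 58, 12, 19, 10, 80]): compare 34 with biggest([3, 63, 58, 12, 19, 10, 80])
biggest([3, 63, 58, 12, 19, 10, 80]): compare 3 with biggest([63, 58, 12, 19, 10, 80])
biggest([63, 58, 12, 19, 10, 80]): compare 63 with biggest([58, 12, 19, 10, 80])
biggest([58, 12, 19, 10, 80]): compare 58 with biggest([12, 19, 10, 80])
biggest([12, 19, 10, 80]): compare 12 with biggest([19, 10, 80])
biggest([19, 10, 80]): compare 19 with biggest([10, 80])
biggest([10, 80]): compare 10 with biggest([80])
biggest([80]) = 80  (base case)
Compare 10 with 80 -> 80
Compare 19 with 80 -> 80
Compare 12 with 80 -> 80
Compare 58 with 80 -> 80
Compare 63 with 80 -> 80
Compare 3 with 80 -> 80
Compare 34 with 80 -> 80

80


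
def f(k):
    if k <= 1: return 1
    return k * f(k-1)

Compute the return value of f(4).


f(4)
= 4 * f(3)
= 4 * 3 * f(2)
= 4 * 3 * 2 * f(1)
= 4 * 3 * 2 * 1
= 24

24


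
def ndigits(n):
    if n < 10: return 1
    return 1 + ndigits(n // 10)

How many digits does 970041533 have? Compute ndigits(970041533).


ndigits(970041533) = 1 + ndigits(97004153)
ndigits(97004153) = 1 + ndigits(9700415)
ndigits(9700415) = 1 + ndigits(970041)
ndigits(970041) = 1 + ndigits(97004)
ndigits(97004) = 1 + ndigits(9700)
ndigits(9700) = 1 + ndigits(970)
ndigits(970) = 1 + ndigits(97)
ndigits(97) = 1 + ndigits(9)
ndigits(9) = 1  (base case: 9 < 10)
Unwinding: 1 + 1 + 1 + 1 + 1 + 1 + 1 + 1 + 1 = 9

9


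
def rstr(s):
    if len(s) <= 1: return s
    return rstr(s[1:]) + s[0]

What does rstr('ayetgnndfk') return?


rstr('ayetgnndfk') = rstr('yetgnndfk') + 'a'
rstr('yetgnndfk') = rstr('etgnndfk') + 'y'
rstr('etgnndfk') = rstr('tgnndfk') + 'e'
rstr('tgnndfk') = rstr('gnndfk') + 't'
rstr('gnndfk') = rstr('nndfk') + 'g'
rstr('nndfk') = rstr('ndfk') + 'n'
rstr('ndfk') = rstr('dfk') + 'n'
rstr('dfk') = rstr('fk') + 'd'
rstr('fk') = rstr('k') + 'f'
rstr('k') = 'k'  (base case)
Concatenating: 'k' + 'f' + 'd' + 'n' + 'n' + 'g' + 't' + 'e' + 'y' + 'a' = 'kfdnngteya'

kfdnngteya


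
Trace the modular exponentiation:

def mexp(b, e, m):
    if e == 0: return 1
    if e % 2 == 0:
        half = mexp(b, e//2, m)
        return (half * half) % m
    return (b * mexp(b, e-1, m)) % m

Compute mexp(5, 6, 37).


mexp(5, 6, 37): e is even, compute mexp(5, 3, 37)
  mexp(5, 3, 37): e is odd, compute mexp(5, 2, 37)
    mexp(5, 2, 37): e is even, compute mexp(5, 1, 37)
      mexp(5, 1, 37): e is odd, compute mexp(5, 0, 37)
        mexp(5, 0, 37) = 1
      (5 * 1) % 37 = 5
    half=5, (5*5) % 37 = 25
  (5 * 25) % 37 = 14
half=14, (14*14) % 37 = 11

11


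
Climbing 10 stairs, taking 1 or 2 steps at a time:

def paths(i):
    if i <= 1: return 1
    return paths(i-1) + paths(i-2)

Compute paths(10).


Building up from base cases:
paths(0) = 1
paths(1) = 1
paths(2) = paths(1) + paths(0) = 1 + 1 = 2
paths(3) = paths(2) + paths(1) = 2 + 1 = 3
paths(4) = paths(3) + paths(2) = 3 + 2 = 5
paths(5) = paths(4) + paths(3) = 5 + 3 = 8
paths(6) = paths(5) + paths(4) = 8 + 5 = 13
paths(7) = paths(6) + paths(5) = 13 + 8 = 21
paths(8) = paths(7) + paths(6) = 21 + 13 = 34
paths(9) = paths(8) + paths(7) = 34 + 21 = 55
paths(10) = paths(9) + paths(8) = 55 + 34 = 89

89


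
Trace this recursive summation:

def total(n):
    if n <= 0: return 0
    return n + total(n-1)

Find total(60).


total(60)
= 60 + 59 + 58 + 57 + 56 + 55 + 54 + 53 + 52 + 51 + 50 + 49 + 48 + 47 + 46 + 45 + 44 + 43 + 42 + 41 + 40 + 39 + 38 + 37 + 36 + 35 + 34 + 33 + 32 + 31 + 30 + 29 + 28 + 27 + 26 + 25 + 24 + 23 + 22 + 21 + 20 + 19 + 18 + 17 + 16 + 15 + 14 + 13 + 12 + 11 + 10 + 9 + 8 + 7 + 6 + 5 + 4 + 3 + 2 + 1 + total(0)
= 60 + 59 + 58 + 57 + 56 + 55 + 54 + 53 + 52 + 51 + 50 + 49 + 48 + 47 + 46 + 45 + 44 + 43 + 42 + 41 + 40 + 39 + 38 + 37 + 36 + 35 + 34 + 33 + 32 + 31 + 30 + 29 + 28 + 27 + 26 + 25 + 24 + 23 + 22 + 21 + 20 + 19 + 18 + 17 + 16 + 15 + 14 + 13 + 12 + 11 + 10 + 9 + 8 + 7 + 6 + 5 + 4 + 3 + 2 + 1 + 0
= 1830

1830


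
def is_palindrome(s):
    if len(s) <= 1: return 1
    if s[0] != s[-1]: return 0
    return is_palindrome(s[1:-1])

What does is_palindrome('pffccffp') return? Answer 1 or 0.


is_palindrome('pffccffp'): s[0]='p' == s[-1]='p' -> check is_palindrome('ffccff')
is_palindrome('ffccff'): s[0]='f' == s[-1]='f' -> check is_palindrome('fccf')
is_palindrome('fccf'): s[0]='f' == s[-1]='f' -> check is_palindrome('cc')
is_palindrome('cc'): s[0]='c' == s[-1]='c' -> check is_palindrome('')
is_palindrome(''): len <= 1 -> return 1  (base case)
Result: 1 (palindrome)

1


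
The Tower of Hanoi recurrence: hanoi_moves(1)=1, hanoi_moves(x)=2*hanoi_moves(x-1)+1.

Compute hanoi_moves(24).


hanoi_moves(24) = 2 * hanoi_moves(23) + 1
hanoi_moves(23) = 2 * hanoi_moves(22) + 1
hanoi_moves(22) = 2 * hanoi_moves(21) + 1
hanoi_moves(21) = 2 * hanoi_moves(20) + 1
hanoi_moves(20) = 2 * hanoi_moves(19) + 1
hanoi_moves(19) = 2 * hanoi_moves(18) + 1
hanoi_moves(18) = 2 * hanoi_moves(17) + 1
hanoi_moves(17) = 2 * hanoi_moves(16) + 1
hanoi_moves(16) = 2 * hanoi_moves(15) + 1
hanoi_moves(15) = 2 * hanoi_moves(14) + 1
hanoi_moves(14) = 2 * hanoi_moves(13) + 1
hanoi_moves(13) = 2 * hanoi_moves(12) + 1
hanoi_moves(12) = 2 * hanoi_moves(11) + 1
hanoi_moves(11) = 2 * hanoi_moves(10) + 1
hanoi_moves(10) = 2 * hanoi_moves(9) + 1
hanoi_moves(9) = 2 * hanoi_moves(8) + 1
hanoi_moves(8) = 2 * hanoi_moves(7) + 1
hanoi_moves(7) = 2 * hanoi_moves(6) + 1
hanoi_moves(6) = 2 * hanoi_moves(5) + 1
hanoi_moves(5) = 2 * hanoi_moves(4) + 1
hanoi_moves(4) = 2 * hanoi_moves(3) + 1
hanoi_moves(3) = 2 * hanoi_moves(2) + 1
hanoi_moves(2) = 2 * hanoi_moves(1) + 1
hanoi_moves(1) = 1  (base case)
hanoi_moves(2) = 2 * 1 + 1 = 3
hanoi_moves(3) = 2 * 3 + 1 = 7
hanoi_moves(4) = 2 * 7 + 1 = 15
hanoi_moves(5) = 2 * 15 + 1 = 31
hanoi_moves(6) = 2 * 31 + 1 = 63
hanoi_moves(7) = 2 * 63 + 1 = 127
hanoi_moves(8) = 2 * 127 + 1 = 255
hanoi_moves(9) = 2 * 255 + 1 = 511
hanoi_moves(10) = 2 * 511 + 1 = 1023
hanoi_moves(11) = 2 * 1023 + 1 = 2047
hanoi_moves(12) = 2 * 2047 + 1 = 4095
hanoi_moves(13) = 2 * 4095 + 1 = 8191
hanoi_moves(14) = 2 * 8191 + 1 = 16383
hanoi_moves(15) = 2 * 16383 + 1 = 32767
hanoi_moves(16) = 2 * 32767 + 1 = 65535
hanoi_moves(17) = 2 * 65535 + 1 = 131071
hanoi_moves(18) = 2 * 131071 + 1 = 262143
hanoi_moves(19) = 2 * 262143 + 1 = 524287
hanoi_moves(20) = 2 * 524287 + 1 = 1048575
hanoi_moves(21) = 2 * 1048575 + 1 = 2097151
hanoi_moves(22) = 2 * 2097151 + 1 = 4194303
hanoi_moves(23) = 2 * 4194303 + 1 = 8388607
hanoi_moves(24) = 2 * 8388607 + 1 = 16777215

16777215


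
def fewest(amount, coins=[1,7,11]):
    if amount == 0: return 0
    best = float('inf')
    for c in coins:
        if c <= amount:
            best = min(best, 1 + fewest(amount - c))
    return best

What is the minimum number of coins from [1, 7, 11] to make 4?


Building up with DP:
fewest(0) = 0
fewest(1) = min(1+fewest(0)=1+0=1) = 1
fewest(2) = min(1+fewest(1)=1+1=2) = 2
fewest(3) = min(1+fewest(2)=1+2=3) = 3
fewest(4) = min(1+fewest(3)=1+3=4) = 4

4


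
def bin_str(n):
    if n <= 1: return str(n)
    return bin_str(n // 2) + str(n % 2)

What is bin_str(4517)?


bin_str(4517) = bin_str(2258) + '1'
bin_str(2258) = bin_str(1129) + '0'
bin_str(1129) = bin_str(564) + '1'
bin_str(564) = bin_str(282) + '0'
bin_str(282) = bin_str(141) + '0'
bin_str(141) = bin_str(70) + '1'
bin_str(70) = bin_str(35) + '0'
bin_str(35) = bin_str(17) + '1'
bin_str(17) = bin_str(8) + '1'
bin_str(8) = bin_str(4) + '0'
bin_str(4) = bin_str(2) + '0'
bin_str(2) = bin_str(1) + '0'
bin_str(1) = '1'  (base case)
Concatenating: '1' + '0' + '0' + '0' + '1' + '1' + '0' + '1' + '0' + '0' + '1' + '0' + '1' = '1000110100101'

1000110100101


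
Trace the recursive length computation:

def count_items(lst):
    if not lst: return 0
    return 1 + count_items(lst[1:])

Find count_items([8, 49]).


count_items([8, 49]) = 1 + count_items([49])
count_items([49]) = 1 + count_items([])
count_items([]) = 0  (base case)
Unwinding: 1 + 1 + 0 = 2

2


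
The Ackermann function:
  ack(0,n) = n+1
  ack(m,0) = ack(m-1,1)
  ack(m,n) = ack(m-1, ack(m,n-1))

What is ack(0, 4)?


ack(0, 4) = 5
Result: ack(0, 4) = 5

5


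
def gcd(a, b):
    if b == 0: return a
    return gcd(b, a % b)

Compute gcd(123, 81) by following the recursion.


gcd(123, 81) = gcd(81, 42)
gcd(81, 42) = gcd(42, 39)
gcd(42, 39) = gcd(39, 3)
gcd(39, 3) = gcd(3, 0)
gcd(3, 0) = 3  (base case)

3


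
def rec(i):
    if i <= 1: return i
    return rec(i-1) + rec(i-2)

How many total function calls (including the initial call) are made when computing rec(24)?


Let C(n) = total calls for rec(n)
C(0) = 1, C(1) = 1
C(2) = 1 + C(1) + C(0) = 1 + 1 + 1 = 3
C(3) = 1 + C(2) + C(1) = 1 + 3 + 1 = 5
C(4) = 1 + C(3) + C(2) = 1 + 5 + 3 = 9
C(5) = 1 + C(4) + C(3) = 1 + 9 + 5 = 15
C(6) = 1 + C(5) + C(4) = 1 + 15 + 9 = 25
C(7) = 1 + C(6) + C(5) = 1 + 25 + 15 = 41
C(8) = 1 + C(7) + C(6) = 1 + 41 + 25 = 67
C(9) = 1 + C(8) + C(7) = 1 + 67 + 41 = 109
C(10) = 1 + C(9) + C(8) = 1 + 109 + 67 = 177
C(11) = 1 + C(10) + C(9) = 1 + 177 + 109 = 287
C(12) = 1 + C(11) + C(10) = 1 + 287 + 177 = 465
C(13) = 1 + C(12) + C(11) = 1 + 465 + 287 = 753
C(14) = 1 + C(13) + C(12) = 1 + 753 + 465 = 1219
C(15) = 1 + C(14) + C(13) = 1 + 1219 + 753 = 1973
C(16) = 1 + C(15) + C(14) = 1 + 1973 + 1219 = 3193
C(17) = 1 + C(16) + C(15) = 1 + 3193 + 1973 = 5167
C(18) = 1 + C(17) + C(16) = 1 + 5167 + 3193 = 8361
C(19) = 1 + C(18) + C(17) = 1 + 8361 + 5167 = 13529
C(20) = 1 + C(19) + C(18) = 1 + 13529 + 8361 = 21891
C(21) = 1 + C(20) + C(19) = 1 + 21891 + 13529 = 35421
C(22) = 1 + C(21) + C(20) = 1 + 35421 + 21891 = 57313
C(23) = 1 + C(22) + C(21) = 1 + 57313 + 35421 = 92735
C(24) = 1 + C(23) + C(22) = 1 + 92735 + 57313 = 150049

150049


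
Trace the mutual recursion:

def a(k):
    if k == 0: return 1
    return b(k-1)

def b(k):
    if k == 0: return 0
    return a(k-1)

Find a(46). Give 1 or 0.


a(46) = b(45)
b(45) = a(44)
a(44) = b(43)
b(43) = a(42)
a(42) = b(41)
b(41) = a(40)
a(40) = b(39)
b(39) = a(38)
a(38) = b(37)
b(37) = a(36)
a(36) = b(35)
b(35) = a(34)
a(34) = b(33)
b(33) = a(32)
a(32) = b(31)
b(31) = a(30)
a(30) = b(29)
b(29) = a(28)
a(28) = b(27)
b(27) = a(26)
a(26) = b(25)
b(25) = a(24)
a(24) = b(23)
b(23) = a(22)
a(22) = b(21)
b(21) = a(20)
a(20) = b(19)
b(19) = a(18)
a(18) = b(17)
b(17) = a(16)
a(16) = b(15)
b(15) = a(14)
a(14) = b(13)
b(13) = a(12)
a(12) = b(11)
b(11) = a(10)
a(10) = b(9)
b(9) = a(8)
a(8) = b(7)
b(7) = a(6)
a(6) = b(5)
b(5) = a(4)
a(4) = b(3)
b(3) = a(2)
a(2) = b(1)
b(1) = a(0)
a(0) = 1  (base case)
Result: 1

1


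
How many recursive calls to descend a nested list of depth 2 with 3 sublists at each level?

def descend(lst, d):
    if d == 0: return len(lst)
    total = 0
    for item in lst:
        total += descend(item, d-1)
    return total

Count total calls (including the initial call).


At depth 0 (root): 1 call
At depth 1: each of 1 parents calls descend on 3 children = 3 calls
At depth 2: each of 3 parents calls descend on 3 children = 9 calls
Total: 1 + 3 + 9 = 13

13


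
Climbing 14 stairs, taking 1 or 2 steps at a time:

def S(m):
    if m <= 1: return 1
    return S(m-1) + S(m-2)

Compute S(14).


Building up from base cases:
S(0) = 1
S(1) = 1
S(2) = S(1) + S(0) = 1 + 1 = 2
S(3) = S(2) + S(1) = 2 + 1 = 3
S(4) = S(3) + S(2) = 3 + 2 = 5
S(5) = S(4) + S(3) = 5 + 3 = 8
S(6) = S(5) + S(4) = 8 + 5 = 13
S(7) = S(6) + S(5) = 13 + 8 = 21
S(8) = S(7) + S(6) = 21 + 13 = 34
S(9) = S(8) + S(7) = 34 + 21 = 55
S(10) = S(9) + S(8) = 55 + 34 = 89
S(11) = S(10) + S(9) = 89 + 55 = 144
S(12) = S(11) + S(10) = 144 + 89 = 233
S(13) = S(12) + S(11) = 233 + 144 = 377
S(14) = S(13) + S(12) = 377 + 233 = 610

610


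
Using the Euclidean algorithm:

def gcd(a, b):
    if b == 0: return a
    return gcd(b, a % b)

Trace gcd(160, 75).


gcd(160, 75) = gcd(75, 10)
gcd(75, 10) = gcd(10, 5)
gcd(10, 5) = gcd(5, 0)
gcd(5, 0) = 5  (base case)

5


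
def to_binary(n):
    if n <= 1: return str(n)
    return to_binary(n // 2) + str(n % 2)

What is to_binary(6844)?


to_binary(6844) = to_binary(3422) + '0'
to_binary(3422) = to_binary(1711) + '0'
to_binary(1711) = to_binary(855) + '1'
to_binary(855) = to_binary(427) + '1'
to_binary(427) = to_binary(213) + '1'
to_binary(213) = to_binary(106) + '1'
to_binary(106) = to_binary(53) + '0'
to_binary(53) = to_binary(26) + '1'
to_binary(26) = to_binary(13) + '0'
to_binary(13) = to_binary(6) + '1'
to_binary(6) = to_binary(3) + '0'
to_binary(3) = to_binary(1) + '1'
to_binary(1) = '1'  (base case)
Concatenating: '1' + '1' + '0' + '1' + '0' + '1' + '0' + '1' + '1' + '1' + '1' + '0' + '0' = '1101010111100'

1101010111100


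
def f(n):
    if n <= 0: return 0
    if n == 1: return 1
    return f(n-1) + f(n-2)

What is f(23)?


Computing f(23) bottom-up:
f(0) = 0
f(1) = 1
f(2) = f(1) + f(0) = 1 + 0 = 1
f(3) = f(2) + f(1) = 1 + 1 = 2
f(4) = f(3) + f(2) = 2 + 1 = 3
f(5) = f(4) + f(3) = 3 + 2 = 5
f(6) = f(5) + f(4) = 5 + 3 = 8
f(7) = f(6) + f(5) = 8 + 5 = 13
f(8) = f(7) + f(6) = 13 + 8 = 21
f(9) = f(8) + f(7) = 21 + 13 = 34
f(10) = f(9) + f(8) = 34 + 21 = 55
f(11) = f(10) + f(9) = 55 + 34 = 89
f(12) = f(11) + f(10) = 89 + 55 = 144
f(13) = f(12) + f(11) = 144 + 89 = 233
f(14) = f(13) + f(12) = 233 + 144 = 377
f(15) = f(14) + f(13) = 377 + 233 = 610
f(16) = f(15) + f(14) = 610 + 377 = 987
f(17) = f(16) + f(15) = 987 + 610 = 1597
f(18) = f(17) + f(16) = 1597 + 987 = 2584
f(19) = f(18) + f(17) = 2584 + 1597 = 4181
f(20) = f(19) + f(18) = 4181 + 2584 = 6765
f(21) = f(20) + f(19) = 6765 + 4181 = 10946
f(22) = f(21) + f(20) = 10946 + 6765 = 17711
f(23) = f(22) + f(21) = 17711 + 10946 = 28657

28657


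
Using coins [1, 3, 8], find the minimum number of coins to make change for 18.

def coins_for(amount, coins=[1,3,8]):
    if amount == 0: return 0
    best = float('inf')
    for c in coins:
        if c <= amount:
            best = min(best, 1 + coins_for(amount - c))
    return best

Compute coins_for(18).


Building up with DP:
coins_for(0) = 0
coins_for(1) = min(1+coins_for(0)=1+0=1) = 1
coins_for(2) = min(1+coins_for(1)=1+1=2) = 2
coins_for(3) = min(1+coins_for(2)=1+2=3, 1+coins_for(0)=1+0=1) = 1
coins_for(4) = min(1+coins_for(3)=1+1=2, 1+coins_for(1)=1+1=2) = 2
coins_for(5) = min(1+coins_for(4)=1+2=3, 1+coins_for(2)=1+2=3) = 3
coins_for(6) = min(1+coins_for(5)=1+3=4, 1+coins_for(3)=1+1=2) = 2
coins_for(7) = min(1+coins_for(6)=1+2=3, 1+coins_for(4)=1+2=3) = 3
coins_for(8) = min(1+coins_for(7)=1+3=4, 1+coins_for(5)=1+3=4, 1+coins_for(0)=1+0=1) = 1
coins_for(9) = min(1+coins_for(8)=1+1=2, 1+coins_for(6)=1+2=3, 1+coins_for(1)=1+1=2) = 2
coins_for(10) = min(1+coins_for(9)=1+2=3, 1+coins_for(7)=1+3=4, 1+coins_for(2)=1+2=3) = 3
coins_for(11) = min(1+coins_for(10)=1+3=4, 1+coins_for(8)=1+1=2, 1+coins_for(3)=1+1=2) = 2
coins_for(12) = min(1+coins_for(11)=1+2=3, 1+coins_for(9)=1+2=3, 1+coins_for(4)=1+2=3) = 3
coins_for(13) = min(1+coins_for(12)=1+3=4, 1+coins_for(10)=1+3=4, 1+coins_for(5)=1+3=4) = 4
coins_for(14) = min(1+coins_for(13)=1+4=5, 1+coins_for(11)=1+2=3, 1+coins_for(6)=1+2=3) = 3
coins_for(15) = min(1+coins_for(14)=1+3=4, 1+coins_for(12)=1+3=4, 1+coins_for(7)=1+3=4) = 4
coins_for(16) = min(1+coins_for(15)=1+4=5, 1+coins_for(13)=1+4=5, 1+coins_for(8)=1+1=2) = 2
coins_for(17) = min(1+coins_for(16)=1+2=3, 1+coins_for(14)=1+3=4, 1+coins_for(9)=1+2=3) = 3
coins_for(18) = min(1+coins_for(17)=1+3=4, 1+coins_for(15)=1+4=5, 1+coins_for(10)=1+3=4) = 4

4


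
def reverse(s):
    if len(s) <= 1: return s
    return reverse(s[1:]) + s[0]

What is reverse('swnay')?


reverse('swnay') = reverse('wnay') + 's'
reverse('wnay') = reverse('nay') + 'w'
reverse('nay') = reverse('ay') + 'n'
reverse('ay') = reverse('y') + 'a'
reverse('y') = 'y'  (base case)
Concatenating: 'y' + 'a' + 'n' + 'w' + 's' = 'yanws'

yanws


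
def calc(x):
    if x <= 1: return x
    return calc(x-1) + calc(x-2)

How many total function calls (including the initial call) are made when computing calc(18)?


Let C(n) = total calls for calc(n)
C(0) = 1, C(1) = 1
C(2) = 1 + C(1) + C(0) = 1 + 1 + 1 = 3
C(3) = 1 + C(2) + C(1) = 1 + 3 + 1 = 5
C(4) = 1 + C(3) + C(2) = 1 + 5 + 3 = 9
C(5) = 1 + C(4) + C(3) = 1 + 9 + 5 = 15
C(6) = 1 + C(5) + C(4) = 1 + 15 + 9 = 25
C(7) = 1 + C(6) + C(5) = 1 + 25 + 15 = 41
C(8) = 1 + C(7) + C(6) = 1 + 41 + 25 = 67
C(9) = 1 + C(8) + C(7) = 1 + 67 + 41 = 109
C(10) = 1 + C(9) + C(8) = 1 + 109 + 67 = 177
C(11) = 1 + C(10) + C(9) = 1 + 177 + 109 = 287
C(12) = 1 + C(11) + C(10) = 1 + 287 + 177 = 465
C(13) = 1 + C(12) + C(11) = 1 + 465 + 287 = 753
C(14) = 1 + C(13) + C(12) = 1 + 753 + 465 = 1219
C(15) = 1 + C(14) + C(13) = 1 + 1219 + 753 = 1973
C(16) = 1 + C(15) + C(14) = 1 + 1973 + 1219 = 3193
C(17) = 1 + C(16) + C(15) = 1 + 3193 + 1973 = 5167
C(18) = 1 + C(17) + C(16) = 1 + 5167 + 3193 = 8361

8361


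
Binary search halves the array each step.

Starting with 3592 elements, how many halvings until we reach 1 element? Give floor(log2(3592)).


3592 / 2 = 1796
1796 / 2 = 898
898 / 2 = 449
449 / 2 = 224
224 / 2 = 112
112 / 2 = 56
56 / 2 = 28
28 / 2 = 14
14 / 2 = 7
7 / 2 = 3
3 / 2 = 1
Reached 1 after 11 halvings

11


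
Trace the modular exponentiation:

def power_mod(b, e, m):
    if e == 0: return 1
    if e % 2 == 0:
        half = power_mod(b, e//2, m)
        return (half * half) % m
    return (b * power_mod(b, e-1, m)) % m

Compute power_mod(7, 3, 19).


power_mod(7, 3, 19): e is odd, compute power_mod(7, 2, 19)
  power_mod(7, 2, 19): e is even, compute power_mod(7, 1, 19)
    power_mod(7, 1, 19): e is odd, compute power_mod(7, 0, 19)
      power_mod(7, 0, 19) = 1
    (7 * 1) % 19 = 7
  half=7, (7*7) % 19 = 11
(7 * 11) % 19 = 1

1


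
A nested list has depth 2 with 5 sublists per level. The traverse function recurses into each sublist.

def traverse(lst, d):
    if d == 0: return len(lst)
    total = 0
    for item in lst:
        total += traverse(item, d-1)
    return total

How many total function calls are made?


At depth 0 (root): 1 call
At depth 1: each of 1 parents calls traverse on 5 children = 5 calls
At depth 2: each of 5 parents calls traverse on 5 children = 25 calls
Total: 1 + 5 + 25 = 31

31


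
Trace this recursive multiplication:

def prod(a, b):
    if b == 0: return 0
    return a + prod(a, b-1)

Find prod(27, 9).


prod(27, 9) = 27 + prod(27, 8)
prod(27, 8) = 27 + prod(27, 7)
prod(27, 7) = 27 + prod(27, 6)
prod(27, 6) = 27 + prod(27, 5)
prod(27, 5) = 27 + prod(27, 4)
prod(27, 4) = 27 + prod(27, 3)
prod(27, 3) = 27 + prod(27, 2)
prod(27, 2) = 27 + prod(27, 1)
prod(27, 1) = 27 + prod(27, 0)
prod(27, 0) = 0  (base case)
Total: 27 + 27 + 27 + 27 + 27 + 27 + 27 + 27 + 27 + 0 = 243

243


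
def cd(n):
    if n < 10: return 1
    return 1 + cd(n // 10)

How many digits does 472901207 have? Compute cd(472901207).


cd(472901207) = 1 + cd(47290120)
cd(47290120) = 1 + cd(4729012)
cd(4729012) = 1 + cd(472901)
cd(472901) = 1 + cd(47290)
cd(47290) = 1 + cd(4729)
cd(4729) = 1 + cd(472)
cd(472) = 1 + cd(47)
cd(47) = 1 + cd(4)
cd(4) = 1  (base case: 4 < 10)
Unwinding: 1 + 1 + 1 + 1 + 1 + 1 + 1 + 1 + 1 = 9

9


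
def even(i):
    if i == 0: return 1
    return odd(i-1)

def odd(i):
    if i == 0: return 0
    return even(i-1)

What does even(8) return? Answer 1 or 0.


even(8) = odd(7)
odd(7) = even(6)
even(6) = odd(5)
odd(5) = even(4)
even(4) = odd(3)
odd(3) = even(2)
even(2) = odd(1)
odd(1) = even(0)
even(0) = 1  (base case)
Result: 1

1


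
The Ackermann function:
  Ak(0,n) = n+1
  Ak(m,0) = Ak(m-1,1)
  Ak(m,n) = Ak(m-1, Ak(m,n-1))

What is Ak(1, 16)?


Ak(1, 16) = Ak(0, Ak(1, 15))
  Ak(1, 15) = Ak(0, Ak(1, 14))
    Ak(1, 14) = Ak(0, Ak(1, 13))
      Ak(1, 13) = Ak(0, Ak(1, 12))
        Ak(1, 12) = Ak(0, Ak(1, 11))
          Ak(1, 11) = Ak(0, Ak(1, 10))
          Ak(1, 10) = Ak(0, Ak(1, 9))
          Ak(1, 9) = Ak(0, Ak(1, 8))
          Ak(1, 8) = Ak(0, Ak(1, 7))
          Ak(1, 7) = Ak(0, Ak(1, 6))
          Ak(1, 6) = Ak(0, Ak(1, 5))
          Ak(1, 5) = Ak(0, Ak(1, 4))
          Ak(1, 4) = Ak(0, Ak(1, 3))
          Ak(1, 3) = Ak(0, Ak(1, 2))
          Ak(1, 2) = Ak(0, Ak(1, 1))
          Ak(1, 1) = Ak(0, Ak(1, 0))
          Ak(1, 0) = Ak(0, 1)
          Ak(0, 1) = 2
            = Ak(0, 2)
          Ak(0, 2) = 3
            = Ak(0, 3)
          Ak(0, 3) = 4
            = Ak(0, 4)
          Ak(0, 4) = 5
            = Ak(0, 5)
... (trace truncated)
Result: Ak(1, 16) = 18

18


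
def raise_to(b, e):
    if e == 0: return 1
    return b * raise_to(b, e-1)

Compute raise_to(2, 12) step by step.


raise_to(2, 12)
= 2 * raise_to(2, 11)
= 2 * 2 * raise_to(2, 10)
= 2 * 2 * 2 * raise_to(2, 9)
= 2 * 2 * 2 * 2 * raise_to(2, 8)
= 2 * 2 * 2 * 2 * 2 * raise_to(2, 7)
= 2 * 2 * 2 * 2 * 2 * 2 * raise_to(2, 6)
= 2 * 2 * 2 * 2 * 2 * 2 * 2 * raise_to(2, 5)
= 2 * 2 * 2 * 2 * 2 * 2 * 2 * 2 * raise_to(2, 4)
= 2 * 2 * 2 * 2 * 2 * 2 * 2 * 2 * 2 * raise_to(2, 3)
= 2 * 2 * 2 * 2 * 2 * 2 * 2 * 2 * 2 * 2 * raise_to(2, 2)
= 2 * 2 * 2 * 2 * 2 * 2 * 2 * 2 * 2 * 2 * 2 * raise_to(2, 1)
= 2 * 2 * 2 * 2 * 2 * 2 * 2 * 2 * 2 * 2 * 2 * 2 * raise_to(2, 0)
= 2 * 2 * 2 * 2 * 2 * 2 * 2 * 2 * 2 * 2 * 2 * 2 * 1
= 4096

4096


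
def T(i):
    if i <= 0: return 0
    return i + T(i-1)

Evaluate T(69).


T(69)
= 69 + 68 + 67 + 66 + 65 + 64 + 63 + 62 + 61 + 60 + 59 + 58 + 57 + 56 + 55 + 54 + 53 + 52 + 51 + 50 + 49 + 48 + 47 + 46 + 45 + 44 + 43 + 42 + 41 + 40 + 39 + 38 + 37 + 36 + 35 + 34 + 33 + 32 + 31 + 30 + 29 + 28 + 27 + 26 + 25 + 24 + 23 + 22 + 21 + 20 + 19 + 18 + 17 + 16 + 15 + 14 + 13 + 12 + 11 + 10 + 9 + 8 + 7 + 6 + 5 + 4 + 3 + 2 + 1 + T(0)
= 69 + 68 + 67 + 66 + 65 + 64 + 63 + 62 + 61 + 60 + 59 + 58 + 57 + 56 + 55 + 54 + 53 + 52 + 51 + 50 + 49 + 48 + 47 + 46 + 45 + 44 + 43 + 42 + 41 + 40 + 39 + 38 + 37 + 36 + 35 + 34 + 33 + 32 + 31 + 30 + 29 + 28 + 27 + 26 + 25 + 24 + 23 + 22 + 21 + 20 + 19 + 18 + 17 + 16 + 15 + 14 + 13 + 12 + 11 + 10 + 9 + 8 + 7 + 6 + 5 + 4 + 3 + 2 + 1 + 0
= 2415

2415


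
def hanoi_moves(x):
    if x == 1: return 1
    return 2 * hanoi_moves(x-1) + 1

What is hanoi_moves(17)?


hanoi_moves(17) = 2 * hanoi_moves(16) + 1
hanoi_moves(16) = 2 * hanoi_moves(15) + 1
hanoi_moves(15) = 2 * hanoi_moves(14) + 1
hanoi_moves(14) = 2 * hanoi_moves(13) + 1
hanoi_moves(13) = 2 * hanoi_moves(12) + 1
hanoi_moves(12) = 2 * hanoi_moves(11) + 1
hanoi_moves(11) = 2 * hanoi_moves(10) + 1
hanoi_moves(10) = 2 * hanoi_moves(9) + 1
hanoi_moves(9) = 2 * hanoi_moves(8) + 1
hanoi_moves(8) = 2 * hanoi_moves(7) + 1
hanoi_moves(7) = 2 * hanoi_moves(6) + 1
hanoi_moves(6) = 2 * hanoi_moves(5) + 1
hanoi_moves(5) = 2 * hanoi_moves(4) + 1
hanoi_moves(4) = 2 * hanoi_moves(3) + 1
hanoi_moves(3) = 2 * hanoi_moves(2) + 1
hanoi_moves(2) = 2 * hanoi_moves(1) + 1
hanoi_moves(1) = 1  (base case)
hanoi_moves(2) = 2 * 1 + 1 = 3
hanoi_moves(3) = 2 * 3 + 1 = 7
hanoi_moves(4) = 2 * 7 + 1 = 15
hanoi_moves(5) = 2 * 15 + 1 = 31
hanoi_moves(6) = 2 * 31 + 1 = 63
hanoi_moves(7) = 2 * 63 + 1 = 127
hanoi_moves(8) = 2 * 127 + 1 = 255
hanoi_moves(9) = 2 * 255 + 1 = 511
hanoi_moves(10) = 2 * 511 + 1 = 1023
hanoi_moves(11) = 2 * 1023 + 1 = 2047
hanoi_moves(12) = 2 * 2047 + 1 = 4095
hanoi_moves(13) = 2 * 4095 + 1 = 8191
hanoi_moves(14) = 2 * 8191 + 1 = 16383
hanoi_moves(15) = 2 * 16383 + 1 = 32767
hanoi_moves(16) = 2 * 32767 + 1 = 65535
hanoi_moves(17) = 2 * 65535 + 1 = 131071

131071


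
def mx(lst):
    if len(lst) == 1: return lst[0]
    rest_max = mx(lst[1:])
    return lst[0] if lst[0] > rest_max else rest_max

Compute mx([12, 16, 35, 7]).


mx([12, 16, 35, 7]): compare 12 with mx([16, 35, 7])
mx([16, 35, 7]): compare 16 with mx([35, 7])
mx([35, 7]): compare 35 with mx([7])
mx([7]) = 7  (base case)
Compare 35 with 7 -> 35
Compare 16 with 35 -> 35
Compare 12 with 35 -> 35

35


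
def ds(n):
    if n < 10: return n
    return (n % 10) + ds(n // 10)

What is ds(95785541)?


ds(95785541) = 1 + ds(9578554)
ds(9578554) = 4 + ds(957855)
ds(957855) = 5 + ds(95785)
ds(95785) = 5 + ds(9578)
ds(9578) = 8 + ds(957)
ds(957) = 7 + ds(95)
ds(95) = 5 + ds(9)
ds(9) = 9  (base case)
Total: 1 + 4 + 5 + 5 + 8 + 7 + 5 + 9 = 44

44


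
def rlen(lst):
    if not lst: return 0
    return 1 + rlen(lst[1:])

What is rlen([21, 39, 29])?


rlen([21, 39, 29]) = 1 + rlen([39, 29])
rlen([39, 29]) = 1 + rlen([29])
rlen([29]) = 1 + rlen([])
rlen([]) = 0  (base case)
Unwinding: 1 + 1 + 1 + 0 = 3

3


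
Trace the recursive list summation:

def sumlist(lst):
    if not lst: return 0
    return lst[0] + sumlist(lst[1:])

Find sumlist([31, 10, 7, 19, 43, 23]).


sumlist([31, 10, 7, 19, 43, 23]) = 31 + sumlist([10, 7, 19, 43, 23])
sumlist([10, 7, 19, 43, 23]) = 10 + sumlist([7, 19, 43, 23])
sumlist([7, 19, 43, 23]) = 7 + sumlist([19, 43, 23])
sumlist([19, 43, 23]) = 19 + sumlist([43, 23])
sumlist([43, 23]) = 43 + sumlist([23])
sumlist([23]) = 23 + sumlist([])
sumlist([]) = 0  (base case)
Total: 31 + 10 + 7 + 19 + 43 + 23 + 0 = 133

133


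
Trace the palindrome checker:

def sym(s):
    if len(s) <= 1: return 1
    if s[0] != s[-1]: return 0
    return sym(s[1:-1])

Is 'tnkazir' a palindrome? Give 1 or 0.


sym('tnkazir'): s[0]='t' != s[-1]='r' -> return 0
Result: 0 (not a palindrome)

0


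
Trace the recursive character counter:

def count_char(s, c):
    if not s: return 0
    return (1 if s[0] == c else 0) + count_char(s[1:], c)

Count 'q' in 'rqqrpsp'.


s[0]='r' != 'q' -> 0
s[0]='q' == 'q' -> 1
s[0]='q' == 'q' -> 1
s[0]='r' != 'q' -> 0
s[0]='p' != 'q' -> 0
s[0]='s' != 'q' -> 0
s[0]='p' != 'q' -> 0
Sum: 0 + 1 + 1 + 0 + 0 + 0 + 0 = 2

2


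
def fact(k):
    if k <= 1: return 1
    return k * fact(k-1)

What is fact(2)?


fact(2)
= 2 * fact(1)
= 2 * 1
= 2

2


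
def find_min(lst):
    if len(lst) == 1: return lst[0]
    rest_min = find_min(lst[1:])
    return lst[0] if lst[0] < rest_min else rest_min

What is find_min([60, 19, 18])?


find_min([60, 19, 18]): compare 60 with find_min([19, 18])
find_min([19, 18]): compare 19 with find_min([18])
find_min([18]) = 18  (base case)
Compare 19 with 18 -> 18
Compare 60 with 18 -> 18

18


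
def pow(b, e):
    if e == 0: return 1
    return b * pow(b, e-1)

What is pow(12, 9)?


pow(12, 9)
= 12 * pow(12, 8)
= 12 * 12 * pow(12, 7)
= 12 * 12 * 12 * pow(12, 6)
= 12 * 12 * 12 * 12 * pow(12, 5)
= 12 * 12 * 12 * 12 * 12 * pow(12, 4)
= 12 * 12 * 12 * 12 * 12 * 12 * pow(12, 3)
= 12 * 12 * 12 * 12 * 12 * 12 * 12 * pow(12, 2)
= 12 * 12 * 12 * 12 * 12 * 12 * 12 * 12 * pow(12, 1)
= 12 * 12 * 12 * 12 * 12 * 12 * 12 * 12 * 12 * pow(12, 0)
= 12 * 12 * 12 * 12 * 12 * 12 * 12 * 12 * 12 * 1
= 5159780352

5159780352


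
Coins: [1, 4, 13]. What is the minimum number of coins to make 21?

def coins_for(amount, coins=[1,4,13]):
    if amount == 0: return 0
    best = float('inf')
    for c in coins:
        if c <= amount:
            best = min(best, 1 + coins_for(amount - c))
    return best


Building up with DP:
coins_for(0) = 0
coins_for(1) = min(1+coins_for(0)=1+0=1) = 1
coins_for(2) = min(1+coins_for(1)=1+1=2) = 2
coins_for(3) = min(1+coins_for(2)=1+2=3) = 3
coins_for(4) = min(1+coins_for(3)=1+3=4, 1+coins_for(0)=1+0=1) = 1
coins_for(5) = min(1+coins_for(4)=1+1=2, 1+coins_for(1)=1+1=2) = 2
coins_for(6) = min(1+coins_for(5)=1+2=3, 1+coins_for(2)=1+2=3) = 3
coins_for(7) = min(1+coins_for(6)=1+3=4, 1+coins_for(3)=1+3=4) = 4
coins_for(8) = min(1+coins_for(7)=1+4=5, 1+coins_for(4)=1+1=2) = 2
coins_for(9) = min(1+coins_for(8)=1+2=3, 1+coins_for(5)=1+2=3) = 3
coins_for(10) = min(1+coins_for(9)=1+3=4, 1+coins_for(6)=1+3=4) = 4
coins_for(11) = min(1+coins_for(10)=1+4=5, 1+coins_for(7)=1+4=5) = 5
coins_for(12) = min(1+coins_for(11)=1+5=6, 1+coins_for(8)=1+2=3) = 3
coins_for(13) = min(1+coins_for(12)=1+3=4, 1+coins_for(9)=1+3=4, 1+coins_for(0)=1+0=1) = 1
coins_for(14) = min(1+coins_for(13)=1+1=2, 1+coins_for(10)=1+4=5, 1+coins_for(1)=1+1=2) = 2
coins_for(15) = min(1+coins_for(14)=1+2=3, 1+coins_for(11)=1+5=6, 1+coins_for(2)=1+2=3) = 3
coins_for(16) = min(1+coins_for(15)=1+3=4, 1+coins_for(12)=1+3=4, 1+coins_for(3)=1+3=4) = 4
coins_for(17) = min(1+coins_for(16)=1+4=5, 1+coins_for(13)=1+1=2, 1+coins_for(4)=1+1=2) = 2
coins_for(18) = min(1+coins_for(17)=1+2=3, 1+coins_for(14)=1+2=3, 1+coins_for(5)=1+2=3) = 3
coins_for(19) = min(1+coins_for(18)=1+3=4, 1+coins_for(15)=1+3=4, 1+coins_for(6)=1+3=4) = 4
coins_for(20) = min(1+coins_for(19)=1+4=5, 1+coins_for(16)=1+4=5, 1+coins_for(7)=1+4=5) = 5
coins_for(21) = min(1+coins_for(20)=1+5=6, 1+coins_for(17)=1+2=3, 1+coins_for(8)=1+2=3) = 3

3
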